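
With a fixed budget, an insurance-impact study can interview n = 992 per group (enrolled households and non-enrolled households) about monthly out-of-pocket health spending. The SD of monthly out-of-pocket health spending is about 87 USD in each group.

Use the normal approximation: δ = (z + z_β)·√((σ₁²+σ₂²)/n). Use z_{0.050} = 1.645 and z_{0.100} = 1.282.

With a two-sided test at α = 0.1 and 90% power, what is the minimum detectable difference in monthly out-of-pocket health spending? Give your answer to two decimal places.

δ = (z_{α/2} + z_β) · √((σ₁²+σ₂²)/n)
  = (1.645 + 1.282) · √(15138/992)
  = 2.927 · √15.2601
  = 2.927 · 3.9064
  = 11.4341

Minimum detectable difference ≈ 11.43 USD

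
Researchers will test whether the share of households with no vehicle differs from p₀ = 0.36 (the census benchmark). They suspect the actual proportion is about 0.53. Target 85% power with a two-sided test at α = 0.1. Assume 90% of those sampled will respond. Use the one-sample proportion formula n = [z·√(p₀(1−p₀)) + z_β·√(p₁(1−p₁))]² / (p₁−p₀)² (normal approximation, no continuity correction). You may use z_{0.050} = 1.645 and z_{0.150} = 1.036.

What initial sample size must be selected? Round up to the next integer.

n = 66

n = [z_{α/2}·√(p₀q₀) + z_β·√(p₁q₁)]² / (p₁ − p₀)²
  = [1.645·√(0.36·0.64) + 1.036·√(0.53·0.47)]² / (0.17)²
  = [1.645·0.4800 + 1.036·0.4991]² / 0.0289
  = [1.3067]² / 0.0289
  = 59.08
Adjust for 90% response: 59.08 / 0.90 = 65.64.
Round up → n = 66.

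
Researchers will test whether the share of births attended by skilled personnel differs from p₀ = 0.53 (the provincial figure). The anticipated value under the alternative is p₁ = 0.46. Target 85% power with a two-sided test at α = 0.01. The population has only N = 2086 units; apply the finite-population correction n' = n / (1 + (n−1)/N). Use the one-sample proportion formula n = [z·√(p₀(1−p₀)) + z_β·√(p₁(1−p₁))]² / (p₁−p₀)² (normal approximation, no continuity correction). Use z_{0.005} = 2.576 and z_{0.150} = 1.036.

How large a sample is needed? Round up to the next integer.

n = 504

n = [z_{α/2}·√(p₀q₀) + z_β·√(p₁q₁)]² / (p₁ − p₀)²
  = [2.576·√(0.53·0.47) + 1.036·√(0.46·0.54)]² / (-0.07)²
  = [2.576·0.4991 + 1.036·0.4984]² / 0.0049
  = [1.8020]² / 0.0049
  = 662.71
Finite-population correction (N = 2086): 662.71 / (1 + (662.71 − 1)/2086) = 503.11.
Round up → n = 504.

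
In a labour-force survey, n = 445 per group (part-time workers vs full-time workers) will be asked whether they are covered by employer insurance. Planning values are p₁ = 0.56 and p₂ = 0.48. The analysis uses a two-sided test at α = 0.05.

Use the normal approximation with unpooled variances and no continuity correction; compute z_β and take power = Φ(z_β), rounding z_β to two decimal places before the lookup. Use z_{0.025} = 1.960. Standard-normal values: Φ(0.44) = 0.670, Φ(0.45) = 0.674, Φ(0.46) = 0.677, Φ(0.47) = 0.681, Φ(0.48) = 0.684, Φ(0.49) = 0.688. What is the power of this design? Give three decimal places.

z_β = |p₁−p₂|·√(n/[p₁q₁+p₂q₂]) − z_{α/2}
    = 0.08 · √(445/0.4960) − 1.960
    = 0.08 · 29.9529 − 1.960
    = 2.3962 − 1.960 = 0.4362 → 0.44
Power = Φ(0.44) = 0.670.

Power ≈ 0.670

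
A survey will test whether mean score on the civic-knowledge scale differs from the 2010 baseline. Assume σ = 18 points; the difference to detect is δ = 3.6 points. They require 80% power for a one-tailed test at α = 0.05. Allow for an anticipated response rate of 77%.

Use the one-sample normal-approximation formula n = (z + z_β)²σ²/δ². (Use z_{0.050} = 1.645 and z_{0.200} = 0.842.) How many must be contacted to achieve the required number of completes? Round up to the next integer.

n = (z_α + z_β)² · σ² / δ²
  = (1.645 + 0.842)² · 18² / 3.6²
  = 6.1852 · 324 / 12.96
  = 154.63
Adjust for 77% response: 154.63 / 0.77 = 200.82.
Round up → n = 201.

n = 201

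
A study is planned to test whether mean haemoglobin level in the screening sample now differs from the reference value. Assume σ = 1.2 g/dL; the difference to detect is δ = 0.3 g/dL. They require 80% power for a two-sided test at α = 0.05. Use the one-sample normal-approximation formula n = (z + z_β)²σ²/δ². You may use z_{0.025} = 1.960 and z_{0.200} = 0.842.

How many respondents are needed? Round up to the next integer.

n = 126

n = (z_{α/2} + z_β)² · σ² / δ²
  = (1.960 + 0.842)² · 1.2² / 0.3²
  = 7.8512 · 1.44 / 0.09
  = 125.62
Round up → n = 126.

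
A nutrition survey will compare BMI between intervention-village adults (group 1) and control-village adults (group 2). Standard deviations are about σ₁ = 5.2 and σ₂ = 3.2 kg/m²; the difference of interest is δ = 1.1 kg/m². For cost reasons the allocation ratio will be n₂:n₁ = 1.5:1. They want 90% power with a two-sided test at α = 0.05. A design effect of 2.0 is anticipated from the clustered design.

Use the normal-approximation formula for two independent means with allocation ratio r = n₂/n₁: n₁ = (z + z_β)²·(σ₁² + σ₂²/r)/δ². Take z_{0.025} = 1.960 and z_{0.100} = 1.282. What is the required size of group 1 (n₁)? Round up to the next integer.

n₁ = (z_{α/2} + z_β)² · (σ₁² + σ₂²/r) / δ²
   = (1.960 + 1.282)² · (5.2² + 3.2²/1.5) / 1.1²
   = 10.5106 · (27.04 + 6.8267) / 1.21
   = 10.5106 · 33.8667 / 1.21
   = 294.18
Design effect: 2.0 × 294.18 = 588.36.
Round up → n₁ = 589; n₂ = r·n₁ = 1.5 × 589 = 884.

n₁ = 589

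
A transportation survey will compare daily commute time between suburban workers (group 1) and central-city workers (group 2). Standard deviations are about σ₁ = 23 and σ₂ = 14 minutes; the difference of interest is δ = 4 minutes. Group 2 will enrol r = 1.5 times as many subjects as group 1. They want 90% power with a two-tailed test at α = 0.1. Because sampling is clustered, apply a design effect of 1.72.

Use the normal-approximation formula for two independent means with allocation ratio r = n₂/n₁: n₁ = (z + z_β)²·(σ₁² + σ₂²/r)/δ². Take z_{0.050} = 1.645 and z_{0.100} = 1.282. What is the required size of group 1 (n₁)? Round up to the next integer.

n₁ = 608

n₁ = (z_{α/2} + z_β)² · (σ₁² + σ₂²/r) / δ²
   = (1.645 + 1.282)² · (23² + 14²/1.5) / 4²
   = 8.5673 · (529 + 130.6667) / 16
   = 8.5673 · 659.6667 / 16
   = 353.22
Design effect: 1.72 × 353.22 = 607.54.
Round up → n₁ = 608; n₂ = r·n₁ = 1.5 × 608 = 912.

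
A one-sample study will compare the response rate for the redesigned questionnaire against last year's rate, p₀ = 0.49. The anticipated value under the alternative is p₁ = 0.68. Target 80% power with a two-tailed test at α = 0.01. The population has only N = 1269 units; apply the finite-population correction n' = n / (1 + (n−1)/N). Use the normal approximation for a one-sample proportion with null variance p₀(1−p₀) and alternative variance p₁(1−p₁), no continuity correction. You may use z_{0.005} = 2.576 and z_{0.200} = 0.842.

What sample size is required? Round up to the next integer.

n = [z_{α/2}·√(p₀q₀) + z_β·√(p₁q₁)]² / (p₁ − p₀)²
  = [2.576·√(0.49·0.51) + 0.842·√(0.68·0.32)]² / (0.19)²
  = [2.576·0.4999 + 0.842·0.4665]² / 0.0361
  = [1.6805]² / 0.0361
  = 78.23
Finite-population correction (N = 1269): 78.23 / (1 + (78.23 − 1)/1269) = 73.74.
Round up → n = 74.

n = 74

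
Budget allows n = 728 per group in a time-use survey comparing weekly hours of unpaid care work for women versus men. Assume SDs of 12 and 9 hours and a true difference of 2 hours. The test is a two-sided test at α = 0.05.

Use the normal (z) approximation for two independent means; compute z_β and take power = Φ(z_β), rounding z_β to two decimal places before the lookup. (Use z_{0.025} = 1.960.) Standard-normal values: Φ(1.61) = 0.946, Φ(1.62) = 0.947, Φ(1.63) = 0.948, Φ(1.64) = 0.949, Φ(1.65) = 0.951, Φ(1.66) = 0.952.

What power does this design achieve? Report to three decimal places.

Power ≈ 0.949

z_β = δ·√(n/(σ₁²+σ₂²)) − z_{α/2}
    = 2 · √(728/225) − 1.960
    = 2 · 1.79877 − 1.960
    = 3.5975 − 1.960 = 1.6375 → 1.64
Power = Φ(1.64) = 0.949.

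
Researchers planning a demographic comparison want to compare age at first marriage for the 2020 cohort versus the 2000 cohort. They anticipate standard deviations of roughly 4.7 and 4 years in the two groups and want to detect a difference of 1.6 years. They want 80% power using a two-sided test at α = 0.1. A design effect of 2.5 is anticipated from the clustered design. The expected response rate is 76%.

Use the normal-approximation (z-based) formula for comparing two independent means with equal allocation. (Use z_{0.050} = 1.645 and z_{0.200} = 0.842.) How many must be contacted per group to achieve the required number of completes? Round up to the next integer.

n = 303 per group

n = (z_{α/2} + z_β)² · (σ₁² + σ₂²) / δ²
  = (1.645 + 0.842)² · (4.7² + 4² = 38.09) / 1.6²
  = 6.1852 · 38.09 / 2.56
  = 92.03
Design effect: 2.5 × 92.03 = 230.07.
Adjust for 76% response: 230.07 / 0.76 = 302.73.
Round up → n = 303 per group.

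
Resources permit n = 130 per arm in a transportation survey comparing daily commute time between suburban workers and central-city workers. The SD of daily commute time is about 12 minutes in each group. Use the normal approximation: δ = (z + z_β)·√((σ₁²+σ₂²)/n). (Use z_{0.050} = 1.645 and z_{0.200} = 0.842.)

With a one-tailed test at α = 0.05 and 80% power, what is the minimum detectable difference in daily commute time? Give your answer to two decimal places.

Minimum detectable difference ≈ 3.70 minutes

δ = (z_α + z_β) · √((σ₁²+σ₂²)/n)
  = (1.645 + 0.842) · √(288/130)
  = 2.487 · √2.2154
  = 2.487 · 1.4884
  = 3.7017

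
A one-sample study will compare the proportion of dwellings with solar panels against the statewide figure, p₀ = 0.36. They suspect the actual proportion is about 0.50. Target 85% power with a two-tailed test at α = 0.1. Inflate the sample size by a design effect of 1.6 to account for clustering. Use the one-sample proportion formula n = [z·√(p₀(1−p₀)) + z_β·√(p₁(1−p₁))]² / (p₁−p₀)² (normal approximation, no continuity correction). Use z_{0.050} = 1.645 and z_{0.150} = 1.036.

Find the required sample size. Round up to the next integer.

n = 140

n = [z_{α/2}·√(p₀q₀) + z_β·√(p₁q₁)]² / (p₁ − p₀)²
  = [1.645·√(0.36·0.64) + 1.036·√(0.50·0.50)]² / (0.14)²
  = [1.645·0.4800 + 1.036·0.5000]² / 0.0196
  = [1.3076]² / 0.0196
  = 87.24
Design effect: 1.6 × 87.24 = 139.58.
Round up → n = 140.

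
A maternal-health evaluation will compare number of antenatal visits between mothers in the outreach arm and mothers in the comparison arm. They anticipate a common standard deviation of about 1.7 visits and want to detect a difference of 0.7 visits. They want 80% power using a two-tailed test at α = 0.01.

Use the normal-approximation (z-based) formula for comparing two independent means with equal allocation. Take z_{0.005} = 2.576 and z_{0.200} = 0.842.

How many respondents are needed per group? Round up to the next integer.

n = (z_{α/2} + z_β)² · (σ₁² + σ₂²) / δ²
  = (2.576 + 0.842)² · (2·1.7² = 5.78) / 0.7²
  = 11.6827 · 5.78 / 0.49
  = 137.81
Round up → n = 138 per group.

n = 138 per group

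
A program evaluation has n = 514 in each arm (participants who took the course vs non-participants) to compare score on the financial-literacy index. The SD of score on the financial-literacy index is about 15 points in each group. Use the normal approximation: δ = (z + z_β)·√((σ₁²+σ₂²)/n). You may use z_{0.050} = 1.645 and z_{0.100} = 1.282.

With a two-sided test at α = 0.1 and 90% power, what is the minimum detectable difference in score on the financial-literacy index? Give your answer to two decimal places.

Minimum detectable difference ≈ 2.74 points

δ = (z_{α/2} + z_β) · √((σ₁²+σ₂²)/n)
  = (1.645 + 1.282) · √(450/514)
  = 2.927 · √0.87549
  = 2.927 · 0.9357
  = 2.7387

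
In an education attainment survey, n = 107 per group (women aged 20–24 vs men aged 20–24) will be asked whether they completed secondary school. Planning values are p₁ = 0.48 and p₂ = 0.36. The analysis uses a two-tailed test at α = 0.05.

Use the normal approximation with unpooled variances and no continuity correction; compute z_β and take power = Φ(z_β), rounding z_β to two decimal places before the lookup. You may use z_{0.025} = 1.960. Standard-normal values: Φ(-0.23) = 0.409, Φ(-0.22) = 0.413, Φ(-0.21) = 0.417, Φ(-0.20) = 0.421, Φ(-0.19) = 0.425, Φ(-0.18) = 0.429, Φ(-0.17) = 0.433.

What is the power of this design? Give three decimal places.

z_β = |p₁−p₂|·√(n/[p₁q₁+p₂q₂]) − z_{α/2}
    = 0.12 · √(107/0.4800) − 1.960
    = 0.12 · 14.9304 − 1.960
    = 1.7916 − 1.960 = -0.1684 → -0.17
Power = Φ(-0.17) = 0.433.

Power ≈ 0.433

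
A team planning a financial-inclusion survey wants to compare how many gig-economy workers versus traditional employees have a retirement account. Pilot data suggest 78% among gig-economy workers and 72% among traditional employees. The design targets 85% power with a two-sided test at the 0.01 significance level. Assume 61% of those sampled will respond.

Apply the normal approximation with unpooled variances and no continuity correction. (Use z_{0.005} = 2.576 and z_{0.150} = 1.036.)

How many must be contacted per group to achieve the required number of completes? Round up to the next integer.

n = (z_{α/2} + z_β)² · [p₁(1−p₁) + p₂(1−p₂)] / (p₁ − p₂)²
  = (2.576 + 1.036)² · (0.78·0.22 + 0.72·0.28) / (0.06)²
  = (3.612)² · (0.1716 + 0.2016) / 0.0036
  = 13.0465 · 0.3732 / 0.0036
  = 1352.49
Adjust for 61% response: 1352.49 / 0.61 = 2217.20.
Round up → n = 2218 per group.

n = 2218 per group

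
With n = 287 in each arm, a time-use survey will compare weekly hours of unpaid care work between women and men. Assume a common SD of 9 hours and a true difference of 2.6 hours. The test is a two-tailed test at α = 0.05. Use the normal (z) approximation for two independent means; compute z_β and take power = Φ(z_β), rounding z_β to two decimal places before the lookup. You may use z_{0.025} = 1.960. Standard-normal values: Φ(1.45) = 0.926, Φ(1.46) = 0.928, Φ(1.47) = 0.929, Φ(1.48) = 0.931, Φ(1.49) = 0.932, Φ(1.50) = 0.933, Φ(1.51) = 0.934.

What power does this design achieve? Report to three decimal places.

z_β = δ·√(n/(σ₁²+σ₂²)) − z_{α/2}
    = 2.6 · √(287/162) − 1.960
    = 2.6 · 1.33102 − 1.960
    = 3.4606 − 1.960 = 1.5006 → 1.50
Power = Φ(1.50) = 0.933.

Power ≈ 0.933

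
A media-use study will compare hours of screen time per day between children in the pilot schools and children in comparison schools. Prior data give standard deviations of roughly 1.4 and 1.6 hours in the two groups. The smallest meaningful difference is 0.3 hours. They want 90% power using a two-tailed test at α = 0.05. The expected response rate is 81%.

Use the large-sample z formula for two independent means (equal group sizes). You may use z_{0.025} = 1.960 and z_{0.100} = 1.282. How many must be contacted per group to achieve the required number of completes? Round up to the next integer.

n = (z_{α/2} + z_β)² · (σ₁² + σ₂²) / δ²
  = (1.960 + 1.282)² · (1.4² + 1.6² = 4.52) / 0.3²
  = 10.5106 · 4.52 / 0.09
  = 527.86
Adjust for 81% response: 527.86 / 0.81 = 651.68.
Round up → n = 652 per group.

n = 652 per group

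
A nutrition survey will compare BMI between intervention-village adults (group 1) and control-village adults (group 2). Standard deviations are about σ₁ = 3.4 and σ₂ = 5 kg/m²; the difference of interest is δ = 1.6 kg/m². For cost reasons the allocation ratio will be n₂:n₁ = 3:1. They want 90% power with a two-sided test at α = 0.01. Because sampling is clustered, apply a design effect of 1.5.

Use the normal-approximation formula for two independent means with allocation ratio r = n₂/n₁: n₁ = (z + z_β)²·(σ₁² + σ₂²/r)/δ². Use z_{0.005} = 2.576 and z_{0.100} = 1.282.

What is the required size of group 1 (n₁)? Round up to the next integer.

n₁ = (z_{α/2} + z_β)² · (σ₁² + σ₂²/r) / δ²
   = (2.576 + 1.282)² · (3.4² + 5²/3) / 1.6²
   = 14.8842 · (11.56 + 8.3333) / 2.56
   = 14.8842 · 19.8933 / 2.56
   = 115.66
Design effect: 1.5 × 115.66 = 173.49.
Round up → n₁ = 174; n₂ = r·n₁ = 3 × 174 = 522.

n₁ = 174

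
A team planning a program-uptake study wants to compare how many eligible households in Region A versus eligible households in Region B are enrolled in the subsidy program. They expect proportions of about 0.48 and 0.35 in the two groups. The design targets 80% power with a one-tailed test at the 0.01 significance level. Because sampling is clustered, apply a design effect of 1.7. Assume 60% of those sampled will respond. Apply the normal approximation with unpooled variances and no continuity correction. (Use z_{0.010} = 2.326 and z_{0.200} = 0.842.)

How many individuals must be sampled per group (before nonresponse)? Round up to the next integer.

n = 803 per group

n = (z_α + z_β)² · [p₁(1−p₁) + p₂(1−p₂)] / (p₁ − p₂)²
  = (2.326 + 0.842)² · (0.48·0.52 + 0.35·0.65) / (0.13)²
  = (3.168)² · (0.2496 + 0.2275) / 0.0169
  = 10.0362 · 0.4771 / 0.0169
  = 283.33
Design effect: 1.7 × 283.33 = 481.66.
Adjust for 60% response: 481.66 / 0.60 = 802.77.
Round up → n = 803 per group.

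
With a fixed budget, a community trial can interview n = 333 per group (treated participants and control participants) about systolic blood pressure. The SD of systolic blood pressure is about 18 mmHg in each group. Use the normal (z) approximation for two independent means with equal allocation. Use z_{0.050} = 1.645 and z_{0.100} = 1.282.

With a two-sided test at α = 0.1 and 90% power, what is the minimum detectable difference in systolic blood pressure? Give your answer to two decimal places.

δ = (z_{α/2} + z_β) · √((σ₁²+σ₂²)/n)
  = (1.645 + 1.282) · √(648/333)
  = 2.927 · √1.9459
  = 2.927 · 1.3950
  = 4.0831

Minimum detectable difference ≈ 4.08 mmHg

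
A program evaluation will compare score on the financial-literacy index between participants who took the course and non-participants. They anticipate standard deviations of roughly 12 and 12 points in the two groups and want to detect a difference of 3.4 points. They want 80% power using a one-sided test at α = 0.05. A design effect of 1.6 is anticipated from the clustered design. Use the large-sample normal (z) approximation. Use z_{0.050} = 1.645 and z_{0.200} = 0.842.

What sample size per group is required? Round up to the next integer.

n = (z_α + z_β)² · (σ₁² + σ₂²) / δ²
  = (1.645 + 0.842)² · (12² + 12² = 288) / 3.4²
  = 6.1852 · 288 / 11.56
  = 154.09
Design effect: 1.6 × 154.09 = 246.55.
Round up → n = 247 per group.

n = 247 per group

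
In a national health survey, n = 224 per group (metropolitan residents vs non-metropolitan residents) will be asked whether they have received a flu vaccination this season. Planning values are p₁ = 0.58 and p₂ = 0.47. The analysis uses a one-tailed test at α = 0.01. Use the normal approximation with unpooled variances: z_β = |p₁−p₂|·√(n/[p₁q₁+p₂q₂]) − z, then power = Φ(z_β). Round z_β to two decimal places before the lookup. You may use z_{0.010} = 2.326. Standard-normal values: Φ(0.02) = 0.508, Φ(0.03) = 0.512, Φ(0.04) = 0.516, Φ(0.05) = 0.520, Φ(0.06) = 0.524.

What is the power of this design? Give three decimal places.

Power ≈ 0.508

z_β = |p₁−p₂|·√(n/[p₁q₁+p₂q₂]) − z_α
    = 0.11 · √(224/0.4927) − 2.326
    = 0.11 · 21.3222 − 2.326
    = 2.3454 − 2.326 = 0.0194 → 0.02
Power = Φ(0.02) = 0.508.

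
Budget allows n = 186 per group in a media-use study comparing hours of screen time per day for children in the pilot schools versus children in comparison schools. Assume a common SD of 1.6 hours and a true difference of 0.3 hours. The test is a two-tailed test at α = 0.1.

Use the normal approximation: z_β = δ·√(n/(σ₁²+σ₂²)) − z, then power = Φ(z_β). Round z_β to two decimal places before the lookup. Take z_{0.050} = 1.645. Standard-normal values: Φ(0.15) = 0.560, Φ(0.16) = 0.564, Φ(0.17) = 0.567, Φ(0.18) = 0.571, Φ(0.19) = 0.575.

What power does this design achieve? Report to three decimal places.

z_β = δ·√(n/(σ₁²+σ₂²)) − z_{α/2}
    = 0.3 · √(186/5.12) − 1.645
    = 0.3 · 6.02728 − 1.645
    = 1.8082 − 1.645 = 0.1632 → 0.16
Power = Φ(0.16) = 0.564.

Power ≈ 0.564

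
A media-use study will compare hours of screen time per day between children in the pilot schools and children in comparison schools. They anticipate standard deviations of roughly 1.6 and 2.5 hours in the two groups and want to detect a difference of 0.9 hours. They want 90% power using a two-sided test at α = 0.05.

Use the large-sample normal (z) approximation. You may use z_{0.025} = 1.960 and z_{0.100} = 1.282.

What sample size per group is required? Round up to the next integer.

n = 115 per group

n = (z_{α/2} + z_β)² · (σ₁² + σ₂²) / δ²
  = (1.960 + 1.282)² · (1.6² + 2.5² = 8.81) / 0.9²
  = 10.5106 · 8.81 / 0.81
  = 114.32
Round up → n = 115 per group.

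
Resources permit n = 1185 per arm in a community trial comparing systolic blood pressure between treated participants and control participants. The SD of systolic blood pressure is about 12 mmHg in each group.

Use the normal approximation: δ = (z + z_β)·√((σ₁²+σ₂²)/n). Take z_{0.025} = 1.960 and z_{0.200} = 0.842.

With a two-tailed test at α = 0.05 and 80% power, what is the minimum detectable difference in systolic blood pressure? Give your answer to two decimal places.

δ = (z_{α/2} + z_β) · √((σ₁²+σ₂²)/n)
  = (1.960 + 0.842) · √(288/1185)
  = 2.802 · √0.24304
  = 2.802 · 0.4930
  = 1.3814

Minimum detectable difference ≈ 1.38 mmHg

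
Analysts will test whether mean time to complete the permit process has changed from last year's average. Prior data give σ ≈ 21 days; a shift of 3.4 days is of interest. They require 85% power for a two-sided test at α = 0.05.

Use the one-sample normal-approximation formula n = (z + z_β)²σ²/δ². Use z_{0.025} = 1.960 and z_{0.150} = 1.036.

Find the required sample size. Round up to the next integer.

n = 343

n = (z_{α/2} + z_β)² · σ² / δ²
  = (1.960 + 1.036)² · 21² / 3.4²
  = 8.9760 · 441 / 11.56
  = 342.42
Round up → n = 343.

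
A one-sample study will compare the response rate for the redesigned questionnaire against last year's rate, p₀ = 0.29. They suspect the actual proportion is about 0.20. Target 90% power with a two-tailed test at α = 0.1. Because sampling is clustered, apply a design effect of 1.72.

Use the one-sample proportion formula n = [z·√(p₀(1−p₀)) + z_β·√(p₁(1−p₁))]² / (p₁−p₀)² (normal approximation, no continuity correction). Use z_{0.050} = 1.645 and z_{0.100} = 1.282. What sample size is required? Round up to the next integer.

n = 337

n = [z_{α/2}·√(p₀q₀) + z_β·√(p₁q₁)]² / (p₁ − p₀)²
  = [1.645·√(0.29·0.71) + 1.282·√(0.20·0.80)]² / (-0.09)²
  = [1.645·0.4538 + 1.282·0.4000]² / 0.0081
  = [1.2592]² / 0.0081
  = 195.76
Design effect: 1.72 × 195.76 = 336.71.
Round up → n = 337.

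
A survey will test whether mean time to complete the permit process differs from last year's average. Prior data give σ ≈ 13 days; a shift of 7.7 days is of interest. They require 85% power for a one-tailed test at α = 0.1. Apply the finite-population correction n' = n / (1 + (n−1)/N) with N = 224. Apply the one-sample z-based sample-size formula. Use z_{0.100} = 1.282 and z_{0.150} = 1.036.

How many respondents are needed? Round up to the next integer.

n = 15

n = (z_α + z_β)² · σ² / δ²
  = (1.282 + 1.036)² · 13² / 7.7²
  = 5.3731 · 169 / 59.29
  = 15.32
Finite-population correction (N = 224): 15.32 / (1 + (15.32 − 1)/224) = 14.40.
Round up → n = 15.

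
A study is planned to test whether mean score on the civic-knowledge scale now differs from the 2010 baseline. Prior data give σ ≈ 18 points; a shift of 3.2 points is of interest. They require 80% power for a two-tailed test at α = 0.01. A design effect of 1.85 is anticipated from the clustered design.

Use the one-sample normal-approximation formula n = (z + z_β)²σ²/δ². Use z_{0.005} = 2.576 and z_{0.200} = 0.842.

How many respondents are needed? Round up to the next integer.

n = 684

n = (z_{α/2} + z_β)² · σ² / δ²
  = (2.576 + 0.842)² · 18² / 3.2²
  = 11.6827 · 324 / 10.24
  = 369.65
Design effect: 1.85 × 369.65 = 683.85.
Round up → n = 684.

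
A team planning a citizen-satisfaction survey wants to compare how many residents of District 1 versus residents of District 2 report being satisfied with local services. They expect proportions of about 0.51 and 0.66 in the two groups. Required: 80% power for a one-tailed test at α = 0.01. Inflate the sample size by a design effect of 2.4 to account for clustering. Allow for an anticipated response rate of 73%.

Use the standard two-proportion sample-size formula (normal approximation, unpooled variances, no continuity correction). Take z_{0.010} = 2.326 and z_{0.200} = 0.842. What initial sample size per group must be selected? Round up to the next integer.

n = (z_α + z_β)² · [p₁(1−p₁) + p₂(1−p₂)] / (p₁ − p₂)²
  = (2.326 + 0.842)² · (0.51·0.49 + 0.66·0.34) / (-0.15)²
  = (3.168)² · (0.2499 + 0.2244) / 0.0225
  = 10.0362 · 0.4743 / 0.0225
  = 211.56
Design effect: 2.4 × 211.56 = 507.75.
Adjust for 73% response: 507.75 / 0.73 = 695.55.
Round up → n = 696 per group.

n = 696 per group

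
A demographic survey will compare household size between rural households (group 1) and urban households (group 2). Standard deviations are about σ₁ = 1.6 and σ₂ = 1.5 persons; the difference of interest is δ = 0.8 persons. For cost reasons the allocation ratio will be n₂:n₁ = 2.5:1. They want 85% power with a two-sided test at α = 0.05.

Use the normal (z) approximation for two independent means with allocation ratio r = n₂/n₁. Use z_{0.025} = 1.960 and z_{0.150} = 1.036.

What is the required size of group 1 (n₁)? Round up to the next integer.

n₁ = 49

n₁ = (z_{α/2} + z_β)² · (σ₁² + σ₂²/r) / δ²
   = (1.960 + 1.036)² · (1.6² + 1.5²/2.5) / 0.8²
   = 8.9760 · (2.56 + 0.9) / 0.64
   = 8.9760 · 3.46 / 0.64
   = 48.53
Round up → n₁ = 49; n₂ = r·n₁ = 2.5 × 49 = 123.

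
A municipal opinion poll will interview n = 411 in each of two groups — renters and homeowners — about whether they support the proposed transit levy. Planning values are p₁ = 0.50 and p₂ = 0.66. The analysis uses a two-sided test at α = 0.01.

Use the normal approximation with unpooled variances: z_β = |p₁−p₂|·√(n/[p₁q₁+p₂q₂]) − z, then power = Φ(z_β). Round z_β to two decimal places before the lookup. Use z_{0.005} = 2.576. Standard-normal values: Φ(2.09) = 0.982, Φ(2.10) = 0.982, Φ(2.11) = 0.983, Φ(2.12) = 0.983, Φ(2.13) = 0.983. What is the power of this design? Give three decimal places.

Power ≈ 0.983

z_β = |p₁−p₂|·√(n/[p₁q₁+p₂q₂]) − z_{α/2}
    = 0.16 · √(411/0.4744) − 2.576
    = 0.16 · 29.4340 − 2.576
    = 4.7094 − 2.576 = 2.1334 → 2.13
Power = Φ(2.13) = 0.983.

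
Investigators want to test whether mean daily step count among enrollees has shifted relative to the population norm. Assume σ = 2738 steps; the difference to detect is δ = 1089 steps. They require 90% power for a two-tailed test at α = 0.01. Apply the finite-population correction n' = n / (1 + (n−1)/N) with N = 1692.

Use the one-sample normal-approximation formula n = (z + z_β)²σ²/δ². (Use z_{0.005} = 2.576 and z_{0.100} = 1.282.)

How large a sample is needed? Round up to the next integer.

n = 90

n = (z_{α/2} + z_β)² · σ² / δ²
  = (2.576 + 1.282)² · 2738² / 1089²
  = 14.8842 · 7496644 / 1185921
  = 94.09
Finite-population correction (N = 1692): 94.09 / (1 + (94.09 − 1)/1692) = 89.18.
Round up → n = 90.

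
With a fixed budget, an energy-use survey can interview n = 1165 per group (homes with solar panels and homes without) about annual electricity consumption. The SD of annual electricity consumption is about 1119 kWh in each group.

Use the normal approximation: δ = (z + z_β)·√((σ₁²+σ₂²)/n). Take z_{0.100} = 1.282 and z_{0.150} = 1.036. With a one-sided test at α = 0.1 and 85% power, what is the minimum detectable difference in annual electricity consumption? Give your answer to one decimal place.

Minimum detectable difference ≈ 107.5 kWh

δ = (z_α + z_β) · √((σ₁²+σ₂²)/n)
  = (1.282 + 1.036) · √(2504322/1165)
  = 2.318 · √2149.6
  = 2.318 · 46.3641
  = 107.4721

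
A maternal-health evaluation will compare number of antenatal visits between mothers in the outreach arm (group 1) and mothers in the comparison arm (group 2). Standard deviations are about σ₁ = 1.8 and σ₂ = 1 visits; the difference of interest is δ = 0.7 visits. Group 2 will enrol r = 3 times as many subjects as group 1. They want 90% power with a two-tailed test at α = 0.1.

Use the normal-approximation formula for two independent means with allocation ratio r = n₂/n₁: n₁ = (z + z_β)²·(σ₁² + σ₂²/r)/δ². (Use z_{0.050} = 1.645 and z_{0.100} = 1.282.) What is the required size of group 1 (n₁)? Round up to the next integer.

n₁ = (z_{α/2} + z_β)² · (σ₁² + σ₂²/r) / δ²
   = (1.645 + 1.282)² · (1.8² + 1²/3) / 0.7²
   = 8.5673 · (3.24 + 0.33333) / 0.49
   = 8.5673 · 3.5733 / 0.49
   = 62.48
Round up → n₁ = 63; n₂ = r·n₁ = 3 × 63 = 189.

n₁ = 63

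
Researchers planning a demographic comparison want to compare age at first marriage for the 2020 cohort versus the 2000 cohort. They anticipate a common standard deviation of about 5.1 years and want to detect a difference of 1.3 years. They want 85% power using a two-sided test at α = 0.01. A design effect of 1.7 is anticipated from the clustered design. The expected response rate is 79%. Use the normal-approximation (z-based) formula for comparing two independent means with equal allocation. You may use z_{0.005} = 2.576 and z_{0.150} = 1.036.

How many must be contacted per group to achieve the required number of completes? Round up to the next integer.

n = 865 per group

n = (z_{α/2} + z_β)² · (σ₁² + σ₂²) / δ²
  = (2.576 + 1.036)² · (2·5.1² = 52.02) / 1.3²
  = 13.0465 · 52.02 / 1.69
  = 401.59
Design effect: 1.7 × 401.59 = 682.70.
Adjust for 79% response: 682.70 / 0.79 = 864.17.
Round up → n = 865 per group.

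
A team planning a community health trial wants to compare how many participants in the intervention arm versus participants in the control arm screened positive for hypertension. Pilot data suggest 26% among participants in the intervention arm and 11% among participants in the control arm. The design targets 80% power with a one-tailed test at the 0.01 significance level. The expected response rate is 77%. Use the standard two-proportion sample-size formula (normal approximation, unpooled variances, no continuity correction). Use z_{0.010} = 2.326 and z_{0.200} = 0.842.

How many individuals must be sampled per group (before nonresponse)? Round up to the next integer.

n = (z_α + z_β)² · [p₁(1−p₁) + p₂(1−p₂)] / (p₁ − p₂)²
  = (2.326 + 0.842)² · (0.26·0.74 + 0.11·0.89) / (0.15)²
  = (3.168)² · (0.1924 + 0.0979) / 0.0225
  = 10.0362 · 0.2903 / 0.0225
  = 129.49
Adjust for 77% response: 129.49 / 0.77 = 168.17.
Round up → n = 169 per group.

n = 169 per group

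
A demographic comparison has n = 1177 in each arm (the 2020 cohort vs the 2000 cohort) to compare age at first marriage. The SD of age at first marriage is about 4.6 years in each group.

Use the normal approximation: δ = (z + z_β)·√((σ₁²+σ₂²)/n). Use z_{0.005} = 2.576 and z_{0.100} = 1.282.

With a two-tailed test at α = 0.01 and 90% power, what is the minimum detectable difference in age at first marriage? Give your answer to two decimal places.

δ = (z_{α/2} + z_β) · √((σ₁²+σ₂²)/n)
  = (2.576 + 1.282) · √(42.32/1177)
  = 3.858 · √0.03596
  = 3.858 · 0.1896
  = 0.7316

Minimum detectable difference ≈ 0.73 years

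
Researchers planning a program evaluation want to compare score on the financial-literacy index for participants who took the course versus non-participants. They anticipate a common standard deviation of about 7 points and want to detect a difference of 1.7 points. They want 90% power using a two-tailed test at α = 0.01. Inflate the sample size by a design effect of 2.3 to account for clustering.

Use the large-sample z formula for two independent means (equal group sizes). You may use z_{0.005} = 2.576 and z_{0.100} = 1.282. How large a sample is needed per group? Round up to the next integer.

n = 1161 per group

n = (z_{α/2} + z_β)² · (σ₁² + σ₂²) / δ²
  = (2.576 + 1.282)² · (2·7² = 98) / 1.7²
  = 14.8842 · 98 / 2.89
  = 504.72
Design effect: 2.3 × 504.72 = 1160.86.
Round up → n = 1161 per group.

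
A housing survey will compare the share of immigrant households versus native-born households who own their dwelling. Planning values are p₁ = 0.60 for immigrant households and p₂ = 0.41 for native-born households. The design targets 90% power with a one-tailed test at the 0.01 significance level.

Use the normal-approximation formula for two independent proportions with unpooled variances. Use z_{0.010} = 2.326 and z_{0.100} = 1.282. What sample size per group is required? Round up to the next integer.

n = 174 per group

n = (z_α + z_β)² · [p₁(1−p₁) + p₂(1−p₂)] / (p₁ − p₂)²
  = (2.326 + 1.282)² · (0.60·0.40 + 0.41·0.59) / (0.19)²
  = (3.608)² · (0.2400 + 0.2419) / 0.0361
  = 13.0177 · 0.4819 / 0.0361
  = 173.77
Round up → n = 174 per group.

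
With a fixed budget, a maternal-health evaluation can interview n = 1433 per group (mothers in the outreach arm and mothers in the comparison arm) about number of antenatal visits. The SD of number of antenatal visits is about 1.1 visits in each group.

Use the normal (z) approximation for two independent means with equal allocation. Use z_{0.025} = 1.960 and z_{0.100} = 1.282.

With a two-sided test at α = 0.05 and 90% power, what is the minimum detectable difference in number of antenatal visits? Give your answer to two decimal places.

δ = (z_{α/2} + z_β) · √((σ₁²+σ₂²)/n)
  = (1.960 + 1.282) · √(2.42/1433)
  = 3.242 · √0.00169
  = 3.242 · 0.0411
  = 0.1332

Minimum detectable difference ≈ 0.13 visits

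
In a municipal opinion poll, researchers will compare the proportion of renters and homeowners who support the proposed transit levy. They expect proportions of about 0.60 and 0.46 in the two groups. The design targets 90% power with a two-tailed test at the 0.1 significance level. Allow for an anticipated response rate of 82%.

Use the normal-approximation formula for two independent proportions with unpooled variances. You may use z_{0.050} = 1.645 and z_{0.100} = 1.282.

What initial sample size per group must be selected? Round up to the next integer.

n = (z_{α/2} + z_β)² · [p₁(1−p₁) + p₂(1−p₂)] / (p₁ − p₂)²
  = (1.645 + 1.282)² · (0.60·0.40 + 0.46·0.54) / (0.14)²
  = (2.927)² · (0.2400 + 0.2484) / 0.0196
  = 8.5673 · 0.4884 / 0.0196
  = 213.48
Adjust for 82% response: 213.48 / 0.82 = 260.35.
Round up → n = 261 per group.

n = 261 per group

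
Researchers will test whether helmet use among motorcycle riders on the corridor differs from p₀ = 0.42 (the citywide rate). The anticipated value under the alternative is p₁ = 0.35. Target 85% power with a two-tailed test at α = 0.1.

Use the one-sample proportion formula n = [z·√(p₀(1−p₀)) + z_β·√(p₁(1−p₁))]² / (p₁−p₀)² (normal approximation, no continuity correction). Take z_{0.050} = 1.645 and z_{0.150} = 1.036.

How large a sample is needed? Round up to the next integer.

n = [z_{α/2}·√(p₀q₀) + z_β·√(p₁q₁)]² / (p₁ − p₀)²
  = [1.645·√(0.42·0.58) + 1.036·√(0.35·0.65)]² / (-0.07)²
  = [1.645·0.4936 + 1.036·0.4770]² / 0.0049
  = [1.3060]² / 0.0049
  = 348.11
Round up → n = 349.

n = 349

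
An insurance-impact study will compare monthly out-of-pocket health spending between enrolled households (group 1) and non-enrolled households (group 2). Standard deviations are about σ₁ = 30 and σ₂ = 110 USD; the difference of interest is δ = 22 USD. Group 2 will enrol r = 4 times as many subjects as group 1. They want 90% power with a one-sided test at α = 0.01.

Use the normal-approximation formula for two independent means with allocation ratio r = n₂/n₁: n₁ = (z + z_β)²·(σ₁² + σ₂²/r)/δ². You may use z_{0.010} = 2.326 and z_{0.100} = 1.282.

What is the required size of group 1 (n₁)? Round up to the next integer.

n₁ = 106

n₁ = (z_α + z_β)² · (σ₁² + σ₂²/r) / δ²
   = (2.326 + 1.282)² · (30² + 110²/4) / 22²
   = 13.0177 · (900 + 3025) / 484
   = 13.0177 · 3925 / 484
   = 105.57
Round up → n₁ = 106; n₂ = r·n₁ = 4 × 106 = 424.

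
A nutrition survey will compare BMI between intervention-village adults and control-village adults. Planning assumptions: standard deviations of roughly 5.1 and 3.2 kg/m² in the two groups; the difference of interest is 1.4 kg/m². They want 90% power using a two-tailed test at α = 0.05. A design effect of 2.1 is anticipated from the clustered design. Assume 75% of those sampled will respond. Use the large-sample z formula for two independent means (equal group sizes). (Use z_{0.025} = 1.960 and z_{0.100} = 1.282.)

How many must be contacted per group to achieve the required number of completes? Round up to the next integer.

n = 545 per group

n = (z_{α/2} + z_β)² · (σ₁² + σ₂²) / δ²
  = (1.960 + 1.282)² · (5.1² + 3.2² = 36.25) / 1.4²
  = 10.5106 · 36.25 / 1.96
  = 194.39
Design effect: 2.1 × 194.39 = 408.22.
Adjust for 75% response: 408.22 / 0.75 = 544.30.
Round up → n = 545 per group.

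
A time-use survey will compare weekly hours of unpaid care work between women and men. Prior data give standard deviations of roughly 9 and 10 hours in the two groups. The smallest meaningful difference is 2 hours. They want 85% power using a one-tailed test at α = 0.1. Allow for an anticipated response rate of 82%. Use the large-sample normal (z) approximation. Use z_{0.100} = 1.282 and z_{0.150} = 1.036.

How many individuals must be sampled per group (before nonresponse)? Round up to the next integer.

n = 297 per group

n = (z_α + z_β)² · (σ₁² + σ₂²) / δ²
  = (1.282 + 1.036)² · (9² + 10² = 181) / 2²
  = 5.3731 · 181 / 4
  = 243.13
Adjust for 82% response: 243.13 / 0.82 = 296.50.
Round up → n = 297 per group.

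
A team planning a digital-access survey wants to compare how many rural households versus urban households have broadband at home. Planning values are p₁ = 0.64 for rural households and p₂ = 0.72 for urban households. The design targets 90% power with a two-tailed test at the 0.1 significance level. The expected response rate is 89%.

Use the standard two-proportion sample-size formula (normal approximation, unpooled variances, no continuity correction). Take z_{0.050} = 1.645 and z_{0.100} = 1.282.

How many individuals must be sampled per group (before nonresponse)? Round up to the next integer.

n = (z_{α/2} + z_β)² · [p₁(1−p₁) + p₂(1−p₂)] / (p₁ − p₂)²
  = (1.645 + 1.282)² · (0.64·0.36 + 0.72·0.28) / (-0.08)²
  = (2.927)² · (0.2304 + 0.2016) / 0.0064
  = 8.5673 · 0.4320 / 0.0064
  = 578.29
Adjust for 89% response: 578.29 / 0.89 = 649.77.
Round up → n = 650 per group.

n = 650 per group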